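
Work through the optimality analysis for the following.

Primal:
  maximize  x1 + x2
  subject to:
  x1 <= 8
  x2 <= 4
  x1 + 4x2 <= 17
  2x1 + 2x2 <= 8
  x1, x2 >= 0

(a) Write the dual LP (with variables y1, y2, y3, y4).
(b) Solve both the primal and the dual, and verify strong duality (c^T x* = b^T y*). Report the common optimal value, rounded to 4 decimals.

The standard primal-dual pair for 'max c^T x s.t. A x <= b, x >= 0' is:
  Dual:  min b^T y  s.t.  A^T y >= c,  y >= 0.

So the dual LP is:
  minimize  8y1 + 4y2 + 17y3 + 8y4
  subject to:
    y1 + y3 + 2y4 >= 1
    y2 + 4y3 + 2y4 >= 1
    y1, y2, y3, y4 >= 0

Solving the primal: x* = (4, 0).
  primal value c^T x* = 4.
Solving the dual: y* = (0, 0, 0, 0.5).
  dual value b^T y* = 4.
Strong duality: c^T x* = b^T y*. Confirmed.

4


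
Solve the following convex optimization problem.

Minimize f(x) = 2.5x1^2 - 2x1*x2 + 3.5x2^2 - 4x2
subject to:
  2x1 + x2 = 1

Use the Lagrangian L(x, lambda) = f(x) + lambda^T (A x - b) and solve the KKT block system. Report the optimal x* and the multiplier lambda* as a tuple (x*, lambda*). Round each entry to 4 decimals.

Form the Lagrangian:
  L(x, lambda) = (1/2) x^T Q x + c^T x + lambda^T (A x - b)
Stationarity (grad_x L = 0): Q x + c + A^T lambda = 0.
Primal feasibility: A x = b.

This gives the KKT block system:
  [ Q   A^T ] [ x     ]   [-c ]
  [ A    0  ] [ lambda ] = [ b ]

Solving the linear system:
  x*      = (0.1951, 0.6098)
  lambda* = (0.122)
  f(x*)   = -1.2805

x* = (0.1951, 0.6098), lambda* = (0.122)


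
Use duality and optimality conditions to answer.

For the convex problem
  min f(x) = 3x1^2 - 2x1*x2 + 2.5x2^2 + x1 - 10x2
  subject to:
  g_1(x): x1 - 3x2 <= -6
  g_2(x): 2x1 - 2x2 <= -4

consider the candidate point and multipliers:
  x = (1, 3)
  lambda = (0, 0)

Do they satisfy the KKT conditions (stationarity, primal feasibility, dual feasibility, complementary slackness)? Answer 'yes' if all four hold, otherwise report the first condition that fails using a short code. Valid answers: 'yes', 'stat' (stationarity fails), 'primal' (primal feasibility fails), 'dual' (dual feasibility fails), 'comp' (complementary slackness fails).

Gradient of f: grad f(x) = Q x + c = (1, 3)
Constraint values g_i(x) = a_i^T x - b_i:
  g_1((1, 3)) = -2
  g_2((1, 3)) = 0
Stationarity residual: grad f(x) + sum_i lambda_i a_i = (1, 3)
  -> stationarity FAILS
Primal feasibility (all g_i <= 0): OK
Dual feasibility (all lambda_i >= 0): OK
Complementary slackness (lambda_i * g_i(x) = 0 for all i): OK

Verdict: the first failing condition is stationarity -> stat.

stat


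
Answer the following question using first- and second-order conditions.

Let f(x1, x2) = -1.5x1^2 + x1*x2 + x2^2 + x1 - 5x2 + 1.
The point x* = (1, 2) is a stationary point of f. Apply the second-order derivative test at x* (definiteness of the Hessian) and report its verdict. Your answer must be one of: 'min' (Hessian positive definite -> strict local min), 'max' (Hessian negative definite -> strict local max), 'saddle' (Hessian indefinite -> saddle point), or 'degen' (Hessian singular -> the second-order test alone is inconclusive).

Compute the Hessian H = grad^2 f:
  H = [[-3, 1], [1, 2]]
Verify stationarity: grad f(x*) = H x* + g = (0, 0).
Eigenvalues of H: -3.1926, 2.1926.
Eigenvalues have mixed signs, so H is indefinite -> x* is a saddle point.

saddle


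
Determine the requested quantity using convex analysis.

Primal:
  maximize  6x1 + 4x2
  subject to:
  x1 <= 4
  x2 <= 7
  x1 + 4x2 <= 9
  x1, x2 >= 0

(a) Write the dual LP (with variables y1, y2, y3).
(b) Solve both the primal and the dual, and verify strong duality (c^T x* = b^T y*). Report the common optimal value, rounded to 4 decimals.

The standard primal-dual pair for 'max c^T x s.t. A x <= b, x >= 0' is:
  Dual:  min b^T y  s.t.  A^T y >= c,  y >= 0.

So the dual LP is:
  minimize  4y1 + 7y2 + 9y3
  subject to:
    y1 + y3 >= 6
    y2 + 4y3 >= 4
    y1, y2, y3 >= 0

Solving the primal: x* = (4, 1.25).
  primal value c^T x* = 29.
Solving the dual: y* = (5, 0, 1).
  dual value b^T y* = 29.
Strong duality: c^T x* = b^T y*. Confirmed.

29


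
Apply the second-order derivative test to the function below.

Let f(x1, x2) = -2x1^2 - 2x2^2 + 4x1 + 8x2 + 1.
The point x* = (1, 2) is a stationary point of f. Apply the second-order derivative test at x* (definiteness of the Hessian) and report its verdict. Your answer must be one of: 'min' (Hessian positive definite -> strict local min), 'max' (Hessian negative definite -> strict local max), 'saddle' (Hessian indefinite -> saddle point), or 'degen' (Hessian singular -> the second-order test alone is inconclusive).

Compute the Hessian H = grad^2 f:
  H = [[-4, 0], [0, -4]]
Verify stationarity: grad f(x*) = H x* + g = (0, 0).
Eigenvalues of H: -4, -4.
Both eigenvalues < 0, so H is negative definite -> x* is a strict local max.

max


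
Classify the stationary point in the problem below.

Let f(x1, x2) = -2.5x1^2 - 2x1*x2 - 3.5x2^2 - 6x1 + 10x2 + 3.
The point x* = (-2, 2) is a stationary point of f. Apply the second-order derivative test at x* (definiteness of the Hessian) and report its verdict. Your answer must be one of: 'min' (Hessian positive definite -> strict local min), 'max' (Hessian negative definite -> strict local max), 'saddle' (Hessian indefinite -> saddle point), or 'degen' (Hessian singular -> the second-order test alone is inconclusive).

Compute the Hessian H = grad^2 f:
  H = [[-5, -2], [-2, -7]]
Verify stationarity: grad f(x*) = H x* + g = (0, 0).
Eigenvalues of H: -8.2361, -3.7639.
Both eigenvalues < 0, so H is negative definite -> x* is a strict local max.

max


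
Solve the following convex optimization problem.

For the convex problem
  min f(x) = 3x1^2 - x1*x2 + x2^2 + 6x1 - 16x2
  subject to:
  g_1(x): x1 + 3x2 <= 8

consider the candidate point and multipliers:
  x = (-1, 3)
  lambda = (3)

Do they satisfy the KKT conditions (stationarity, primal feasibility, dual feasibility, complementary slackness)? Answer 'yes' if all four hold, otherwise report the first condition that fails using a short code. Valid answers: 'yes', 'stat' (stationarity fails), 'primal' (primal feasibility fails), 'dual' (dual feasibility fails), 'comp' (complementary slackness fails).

Gradient of f: grad f(x) = Q x + c = (-3, -9)
Constraint values g_i(x) = a_i^T x - b_i:
  g_1((-1, 3)) = 0
Stationarity residual: grad f(x) + sum_i lambda_i a_i = (0, 0)
  -> stationarity OK
Primal feasibility (all g_i <= 0): OK
Dual feasibility (all lambda_i >= 0): OK
Complementary slackness (lambda_i * g_i(x) = 0 for all i): OK

Verdict: yes, KKT holds.

yes


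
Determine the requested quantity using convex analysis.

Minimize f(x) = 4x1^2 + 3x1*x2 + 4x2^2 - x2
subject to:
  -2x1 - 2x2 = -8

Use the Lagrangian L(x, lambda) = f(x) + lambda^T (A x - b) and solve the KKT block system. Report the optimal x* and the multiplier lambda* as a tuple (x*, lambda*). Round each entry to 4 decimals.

Form the Lagrangian:
  L(x, lambda) = (1/2) x^T Q x + c^T x + lambda^T (A x - b)
Stationarity (grad_x L = 0): Q x + c + A^T lambda = 0.
Primal feasibility: A x = b.

This gives the KKT block system:
  [ Q   A^T ] [ x     ]   [-c ]
  [ A    0  ] [ lambda ] = [ b ]

Solving the linear system:
  x*      = (1.9, 2.1)
  lambda* = (10.75)
  f(x*)   = 41.95

x* = (1.9, 2.1), lambda* = (10.75)


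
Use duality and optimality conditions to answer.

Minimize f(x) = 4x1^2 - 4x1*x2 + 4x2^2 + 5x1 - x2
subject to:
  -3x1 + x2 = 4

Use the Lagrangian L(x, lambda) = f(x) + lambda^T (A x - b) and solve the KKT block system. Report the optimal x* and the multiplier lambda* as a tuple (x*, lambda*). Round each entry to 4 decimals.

Form the Lagrangian:
  L(x, lambda) = (1/2) x^T Q x + c^T x + lambda^T (A x - b)
Stationarity (grad_x L = 0): Q x + c + A^T lambda = 0.
Primal feasibility: A x = b.

This gives the KKT block system:
  [ Q   A^T ] [ x     ]   [-c ]
  [ A    0  ] [ lambda ] = [ b ]

Solving the linear system:
  x*      = (-1.4643, -0.3929)
  lambda* = (-1.7143)
  f(x*)   = -0.0357

x* = (-1.4643, -0.3929), lambda* = (-1.7143)


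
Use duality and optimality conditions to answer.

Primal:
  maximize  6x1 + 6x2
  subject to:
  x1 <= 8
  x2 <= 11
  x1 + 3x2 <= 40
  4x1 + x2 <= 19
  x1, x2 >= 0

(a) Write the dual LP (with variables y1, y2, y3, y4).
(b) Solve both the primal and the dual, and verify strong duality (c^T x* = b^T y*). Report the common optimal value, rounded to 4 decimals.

The standard primal-dual pair for 'max c^T x s.t. A x <= b, x >= 0' is:
  Dual:  min b^T y  s.t.  A^T y >= c,  y >= 0.

So the dual LP is:
  minimize  8y1 + 11y2 + 40y3 + 19y4
  subject to:
    y1 + y3 + 4y4 >= 6
    y2 + 3y3 + y4 >= 6
    y1, y2, y3, y4 >= 0

Solving the primal: x* = (2, 11).
  primal value c^T x* = 78.
Solving the dual: y* = (0, 4.5, 0, 1.5).
  dual value b^T y* = 78.
Strong duality: c^T x* = b^T y*. Confirmed.

78


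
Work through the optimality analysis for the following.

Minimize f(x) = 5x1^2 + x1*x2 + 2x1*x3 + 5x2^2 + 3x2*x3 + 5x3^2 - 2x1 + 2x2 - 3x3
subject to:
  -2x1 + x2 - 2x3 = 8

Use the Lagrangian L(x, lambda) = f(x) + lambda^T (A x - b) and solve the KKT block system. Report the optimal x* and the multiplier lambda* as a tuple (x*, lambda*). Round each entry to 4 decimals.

Form the Lagrangian:
  L(x, lambda) = (1/2) x^T Q x + c^T x + lambda^T (A x - b)
Stationarity (grad_x L = 0): Q x + c + A^T lambda = 0.
Primal feasibility: A x = b.

This gives the KKT block system:
  [ Q   A^T ] [ x     ]   [-c ]
  [ A    0  ] [ lambda ] = [ b ]

Solving the linear system:
  x*      = (-1.5212, 1.4434, -1.7571)
  lambda* = (-9.6415)
  f(x*)   = 44.1663

x* = (-1.5212, 1.4434, -1.7571), lambda* = (-9.6415)


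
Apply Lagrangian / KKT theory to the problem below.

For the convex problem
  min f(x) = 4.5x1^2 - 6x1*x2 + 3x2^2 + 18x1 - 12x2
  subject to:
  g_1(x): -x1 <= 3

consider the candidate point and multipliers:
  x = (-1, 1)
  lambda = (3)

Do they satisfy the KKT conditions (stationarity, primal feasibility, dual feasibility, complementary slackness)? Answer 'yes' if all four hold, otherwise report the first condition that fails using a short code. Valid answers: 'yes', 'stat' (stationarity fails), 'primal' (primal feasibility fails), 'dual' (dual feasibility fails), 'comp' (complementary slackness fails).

Gradient of f: grad f(x) = Q x + c = (3, 0)
Constraint values g_i(x) = a_i^T x - b_i:
  g_1((-1, 1)) = -2
Stationarity residual: grad f(x) + sum_i lambda_i a_i = (0, 0)
  -> stationarity OK
Primal feasibility (all g_i <= 0): OK
Dual feasibility (all lambda_i >= 0): OK
Complementary slackness (lambda_i * g_i(x) = 0 for all i): FAILS

Verdict: the first failing condition is complementary_slackness -> comp.

comp


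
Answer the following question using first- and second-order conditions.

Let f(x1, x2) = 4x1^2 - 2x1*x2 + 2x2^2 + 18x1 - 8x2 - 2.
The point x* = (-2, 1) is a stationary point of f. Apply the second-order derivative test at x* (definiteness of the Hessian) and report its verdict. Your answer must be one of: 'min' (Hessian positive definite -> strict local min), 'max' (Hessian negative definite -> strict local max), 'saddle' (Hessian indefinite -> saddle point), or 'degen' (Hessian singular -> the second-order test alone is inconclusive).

Compute the Hessian H = grad^2 f:
  H = [[8, -2], [-2, 4]]
Verify stationarity: grad f(x*) = H x* + g = (0, 0).
Eigenvalues of H: 3.1716, 8.8284.
Both eigenvalues > 0, so H is positive definite -> x* is a strict local min.

min


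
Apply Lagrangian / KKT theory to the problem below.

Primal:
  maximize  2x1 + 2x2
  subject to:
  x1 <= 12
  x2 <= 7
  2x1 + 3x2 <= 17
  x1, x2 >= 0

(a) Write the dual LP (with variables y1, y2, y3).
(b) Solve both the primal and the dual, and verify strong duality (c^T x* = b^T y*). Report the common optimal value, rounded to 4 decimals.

The standard primal-dual pair for 'max c^T x s.t. A x <= b, x >= 0' is:
  Dual:  min b^T y  s.t.  A^T y >= c,  y >= 0.

So the dual LP is:
  minimize  12y1 + 7y2 + 17y3
  subject to:
    y1 + 2y3 >= 2
    y2 + 3y3 >= 2
    y1, y2, y3 >= 0

Solving the primal: x* = (8.5, 0).
  primal value c^T x* = 17.
Solving the dual: y* = (0, 0, 1).
  dual value b^T y* = 17.
Strong duality: c^T x* = b^T y*. Confirmed.

17


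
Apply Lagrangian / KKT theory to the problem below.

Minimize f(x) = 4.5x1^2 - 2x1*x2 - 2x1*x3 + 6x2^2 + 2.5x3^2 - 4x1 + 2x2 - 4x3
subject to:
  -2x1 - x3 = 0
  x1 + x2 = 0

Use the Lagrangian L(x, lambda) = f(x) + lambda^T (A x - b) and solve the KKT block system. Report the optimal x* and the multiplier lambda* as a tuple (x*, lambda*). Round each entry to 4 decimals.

Form the Lagrangian:
  L(x, lambda) = (1/2) x^T Q x + c^T x + lambda^T (A x - b)
Stationarity (grad_x L = 0): Q x + c + A^T lambda = 0.
Primal feasibility: A x = b.

This gives the KKT block system:
  [ Q   A^T ] [ x     ]   [-c ]
  [ A    0  ] [ lambda ] = [ b ]

Solving the linear system:
  x*      = (-0.0377, 0.0377, 0.0755)
  lambda* = (-3.5472, -2.5283)
  f(x*)   = -0.0377

x* = (-0.0377, 0.0377, 0.0755), lambda* = (-3.5472, -2.5283)


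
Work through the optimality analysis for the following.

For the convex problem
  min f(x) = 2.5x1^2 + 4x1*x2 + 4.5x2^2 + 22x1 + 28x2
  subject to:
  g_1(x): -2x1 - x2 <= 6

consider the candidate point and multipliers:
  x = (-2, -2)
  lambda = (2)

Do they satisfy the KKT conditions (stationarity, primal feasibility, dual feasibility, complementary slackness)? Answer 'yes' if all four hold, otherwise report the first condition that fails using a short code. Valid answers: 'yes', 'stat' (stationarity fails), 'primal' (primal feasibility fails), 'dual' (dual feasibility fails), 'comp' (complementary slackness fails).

Gradient of f: grad f(x) = Q x + c = (4, 2)
Constraint values g_i(x) = a_i^T x - b_i:
  g_1((-2, -2)) = 0
Stationarity residual: grad f(x) + sum_i lambda_i a_i = (0, 0)
  -> stationarity OK
Primal feasibility (all g_i <= 0): OK
Dual feasibility (all lambda_i >= 0): OK
Complementary slackness (lambda_i * g_i(x) = 0 for all i): OK

Verdict: yes, KKT holds.

yes


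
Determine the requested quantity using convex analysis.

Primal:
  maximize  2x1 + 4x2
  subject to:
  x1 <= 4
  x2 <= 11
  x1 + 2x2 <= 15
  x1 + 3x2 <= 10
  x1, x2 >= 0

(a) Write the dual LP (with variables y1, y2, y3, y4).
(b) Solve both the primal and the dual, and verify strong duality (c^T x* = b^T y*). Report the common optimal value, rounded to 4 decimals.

The standard primal-dual pair for 'max c^T x s.t. A x <= b, x >= 0' is:
  Dual:  min b^T y  s.t.  A^T y >= c,  y >= 0.

So the dual LP is:
  minimize  4y1 + 11y2 + 15y3 + 10y4
  subject to:
    y1 + y3 + y4 >= 2
    y2 + 2y3 + 3y4 >= 4
    y1, y2, y3, y4 >= 0

Solving the primal: x* = (4, 2).
  primal value c^T x* = 16.
Solving the dual: y* = (0.6667, 0, 0, 1.3333).
  dual value b^T y* = 16.
Strong duality: c^T x* = b^T y*. Confirmed.

16


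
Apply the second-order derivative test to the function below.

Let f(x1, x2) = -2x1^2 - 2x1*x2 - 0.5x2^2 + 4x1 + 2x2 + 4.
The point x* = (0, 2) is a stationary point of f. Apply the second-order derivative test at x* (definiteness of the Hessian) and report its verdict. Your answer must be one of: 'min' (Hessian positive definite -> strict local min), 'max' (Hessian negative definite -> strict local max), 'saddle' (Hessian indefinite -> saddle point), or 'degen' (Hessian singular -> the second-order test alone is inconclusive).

Compute the Hessian H = grad^2 f:
  H = [[-4, -2], [-2, -1]]
Verify stationarity: grad f(x*) = H x* + g = (0, 0).
Eigenvalues of H: -5, 0.
H has a zero eigenvalue (singular; negative semidefinite but not definite), so H is neither positive definite, negative definite, nor indefinite. The second-order test alone is inconclusive -> degen.
(Indeed, f is constant along the null direction of H through x*, so x* is not a strict local extremum.)

degen


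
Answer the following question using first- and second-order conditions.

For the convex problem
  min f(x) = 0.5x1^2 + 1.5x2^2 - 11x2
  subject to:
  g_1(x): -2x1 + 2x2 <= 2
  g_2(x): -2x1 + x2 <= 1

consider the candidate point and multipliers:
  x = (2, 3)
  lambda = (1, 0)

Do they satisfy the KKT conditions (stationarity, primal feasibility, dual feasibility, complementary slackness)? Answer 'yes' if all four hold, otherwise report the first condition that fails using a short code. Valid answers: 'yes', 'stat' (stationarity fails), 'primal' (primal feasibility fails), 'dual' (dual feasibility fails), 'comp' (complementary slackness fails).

Gradient of f: grad f(x) = Q x + c = (2, -2)
Constraint values g_i(x) = a_i^T x - b_i:
  g_1((2, 3)) = 0
  g_2((2, 3)) = -2
Stationarity residual: grad f(x) + sum_i lambda_i a_i = (0, 0)
  -> stationarity OK
Primal feasibility (all g_i <= 0): OK
Dual feasibility (all lambda_i >= 0): OK
Complementary slackness (lambda_i * g_i(x) = 0 for all i): OK

Verdict: yes, KKT holds.

yes


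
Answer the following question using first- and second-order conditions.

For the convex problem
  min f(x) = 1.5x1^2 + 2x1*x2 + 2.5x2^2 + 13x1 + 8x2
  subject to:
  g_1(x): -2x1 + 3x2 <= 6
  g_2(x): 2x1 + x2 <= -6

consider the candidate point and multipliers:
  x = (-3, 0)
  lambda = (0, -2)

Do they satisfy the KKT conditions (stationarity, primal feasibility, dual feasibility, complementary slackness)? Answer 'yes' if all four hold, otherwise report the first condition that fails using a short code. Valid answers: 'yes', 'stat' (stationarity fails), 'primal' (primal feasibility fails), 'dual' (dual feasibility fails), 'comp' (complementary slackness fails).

Gradient of f: grad f(x) = Q x + c = (4, 2)
Constraint values g_i(x) = a_i^T x - b_i:
  g_1((-3, 0)) = 0
  g_2((-3, 0)) = 0
Stationarity residual: grad f(x) + sum_i lambda_i a_i = (0, 0)
  -> stationarity OK
Primal feasibility (all g_i <= 0): OK
Dual feasibility (all lambda_i >= 0): FAILS
Complementary slackness (lambda_i * g_i(x) = 0 for all i): OK

Verdict: the first failing condition is dual_feasibility -> dual.

dual


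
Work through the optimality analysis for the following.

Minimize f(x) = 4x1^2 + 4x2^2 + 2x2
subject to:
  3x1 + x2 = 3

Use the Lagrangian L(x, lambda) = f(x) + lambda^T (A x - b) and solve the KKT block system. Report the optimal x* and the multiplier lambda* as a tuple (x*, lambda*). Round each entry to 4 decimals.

Form the Lagrangian:
  L(x, lambda) = (1/2) x^T Q x + c^T x + lambda^T (A x - b)
Stationarity (grad_x L = 0): Q x + c + A^T lambda = 0.
Primal feasibility: A x = b.

This gives the KKT block system:
  [ Q   A^T ] [ x     ]   [-c ]
  [ A    0  ] [ lambda ] = [ b ]

Solving the linear system:
  x*      = (0.975, 0.075)
  lambda* = (-2.6)
  f(x*)   = 3.975

x* = (0.975, 0.075), lambda* = (-2.6)


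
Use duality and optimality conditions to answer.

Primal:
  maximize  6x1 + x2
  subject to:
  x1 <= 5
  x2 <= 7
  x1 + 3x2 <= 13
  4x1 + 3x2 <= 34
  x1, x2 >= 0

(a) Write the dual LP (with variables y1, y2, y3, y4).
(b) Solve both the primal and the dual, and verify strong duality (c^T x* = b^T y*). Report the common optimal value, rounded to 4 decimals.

The standard primal-dual pair for 'max c^T x s.t. A x <= b, x >= 0' is:
  Dual:  min b^T y  s.t.  A^T y >= c,  y >= 0.

So the dual LP is:
  minimize  5y1 + 7y2 + 13y3 + 34y4
  subject to:
    y1 + y3 + 4y4 >= 6
    y2 + 3y3 + 3y4 >= 1
    y1, y2, y3, y4 >= 0

Solving the primal: x* = (5, 2.6667).
  primal value c^T x* = 32.6667.
Solving the dual: y* = (5.6667, 0, 0.3333, 0).
  dual value b^T y* = 32.6667.
Strong duality: c^T x* = b^T y*. Confirmed.

32.6667


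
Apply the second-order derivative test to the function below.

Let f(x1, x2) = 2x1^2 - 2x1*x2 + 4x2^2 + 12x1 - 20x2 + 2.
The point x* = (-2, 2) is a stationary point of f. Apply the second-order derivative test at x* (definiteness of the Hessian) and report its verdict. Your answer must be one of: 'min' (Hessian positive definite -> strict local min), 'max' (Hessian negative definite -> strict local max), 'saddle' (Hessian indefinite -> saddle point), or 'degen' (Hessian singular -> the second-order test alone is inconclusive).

Compute the Hessian H = grad^2 f:
  H = [[4, -2], [-2, 8]]
Verify stationarity: grad f(x*) = H x* + g = (0, 0).
Eigenvalues of H: 3.1716, 8.8284.
Both eigenvalues > 0, so H is positive definite -> x* is a strict local min.

min


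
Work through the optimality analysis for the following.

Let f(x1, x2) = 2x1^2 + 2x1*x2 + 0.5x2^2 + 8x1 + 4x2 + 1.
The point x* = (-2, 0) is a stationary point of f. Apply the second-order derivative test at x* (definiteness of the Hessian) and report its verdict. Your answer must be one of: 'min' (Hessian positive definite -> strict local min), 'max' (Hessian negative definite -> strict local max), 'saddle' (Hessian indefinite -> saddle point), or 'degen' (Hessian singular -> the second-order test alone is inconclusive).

Compute the Hessian H = grad^2 f:
  H = [[4, 2], [2, 1]]
Verify stationarity: grad f(x*) = H x* + g = (0, 0).
Eigenvalues of H: 0, 5.
H has a zero eigenvalue (singular; positive semidefinite but not definite), so H is neither positive definite, negative definite, nor indefinite. The second-order test alone is inconclusive -> degen.
(Indeed, f is constant along the null direction of H through x*, so x* is not a strict local extremum.)

degen


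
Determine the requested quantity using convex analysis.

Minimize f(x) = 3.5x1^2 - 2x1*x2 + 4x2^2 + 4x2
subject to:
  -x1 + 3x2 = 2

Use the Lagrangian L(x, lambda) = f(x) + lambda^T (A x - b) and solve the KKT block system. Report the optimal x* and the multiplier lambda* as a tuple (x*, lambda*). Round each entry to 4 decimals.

Form the Lagrangian:
  L(x, lambda) = (1/2) x^T Q x + c^T x + lambda^T (A x - b)
Stationarity (grad_x L = 0): Q x + c + A^T lambda = 0.
Primal feasibility: A x = b.

This gives the KKT block system:
  [ Q   A^T ] [ x     ]   [-c ]
  [ A    0  ] [ lambda ] = [ b ]

Solving the linear system:
  x*      = (-0.2712, 0.5763)
  lambda* = (-3.0508)
  f(x*)   = 4.2034

x* = (-0.2712, 0.5763), lambda* = (-3.0508)


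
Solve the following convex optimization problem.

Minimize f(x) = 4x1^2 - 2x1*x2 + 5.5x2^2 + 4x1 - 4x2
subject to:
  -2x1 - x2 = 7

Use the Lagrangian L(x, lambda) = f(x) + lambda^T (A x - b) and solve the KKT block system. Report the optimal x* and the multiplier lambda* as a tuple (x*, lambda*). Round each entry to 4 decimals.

Form the Lagrangian:
  L(x, lambda) = (1/2) x^T Q x + c^T x + lambda^T (A x - b)
Stationarity (grad_x L = 0): Q x + c + A^T lambda = 0.
Primal feasibility: A x = b.

This gives the KKT block system:
  [ Q   A^T ] [ x     ]   [-c ]
  [ A    0  ] [ lambda ] = [ b ]

Solving the linear system:
  x*      = (-3, -1)
  lambda* = (-9)
  f(x*)   = 27.5

x* = (-3, -1), lambda* = (-9)


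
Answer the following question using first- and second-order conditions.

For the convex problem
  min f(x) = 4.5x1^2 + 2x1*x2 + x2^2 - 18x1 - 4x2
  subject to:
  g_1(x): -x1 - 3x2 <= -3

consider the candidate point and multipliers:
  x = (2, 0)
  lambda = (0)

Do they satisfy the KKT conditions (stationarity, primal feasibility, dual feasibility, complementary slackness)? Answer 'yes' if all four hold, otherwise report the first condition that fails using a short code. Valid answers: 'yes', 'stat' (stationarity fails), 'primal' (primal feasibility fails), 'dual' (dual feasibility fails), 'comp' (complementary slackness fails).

Gradient of f: grad f(x) = Q x + c = (0, 0)
Constraint values g_i(x) = a_i^T x - b_i:
  g_1((2, 0)) = 1
Stationarity residual: grad f(x) + sum_i lambda_i a_i = (0, 0)
  -> stationarity OK
Primal feasibility (all g_i <= 0): FAILS
Dual feasibility (all lambda_i >= 0): OK
Complementary slackness (lambda_i * g_i(x) = 0 for all i): OK

Verdict: the first failing condition is primal_feasibility -> primal.

primal


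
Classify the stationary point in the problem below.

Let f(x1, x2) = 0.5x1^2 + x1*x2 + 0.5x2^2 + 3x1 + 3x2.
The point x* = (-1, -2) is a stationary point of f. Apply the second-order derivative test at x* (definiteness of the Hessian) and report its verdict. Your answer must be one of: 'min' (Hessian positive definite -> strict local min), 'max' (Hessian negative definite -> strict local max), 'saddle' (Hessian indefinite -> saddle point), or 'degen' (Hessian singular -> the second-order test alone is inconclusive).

Compute the Hessian H = grad^2 f:
  H = [[1, 1], [1, 1]]
Verify stationarity: grad f(x*) = H x* + g = (0, 0).
Eigenvalues of H: 0, 2.
H has a zero eigenvalue (singular; positive semidefinite but not definite), so H is neither positive definite, negative definite, nor indefinite. The second-order test alone is inconclusive -> degen.
(Indeed, f is constant along the null direction of H through x*, so x* is not a strict local extremum.)

degen


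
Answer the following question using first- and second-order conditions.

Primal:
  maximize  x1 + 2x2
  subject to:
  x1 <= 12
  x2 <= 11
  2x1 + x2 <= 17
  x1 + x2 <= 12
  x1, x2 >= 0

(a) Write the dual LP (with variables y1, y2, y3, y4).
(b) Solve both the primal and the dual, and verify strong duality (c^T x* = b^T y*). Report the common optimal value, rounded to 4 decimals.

The standard primal-dual pair for 'max c^T x s.t. A x <= b, x >= 0' is:
  Dual:  min b^T y  s.t.  A^T y >= c,  y >= 0.

So the dual LP is:
  minimize  12y1 + 11y2 + 17y3 + 12y4
  subject to:
    y1 + 2y3 + y4 >= 1
    y2 + y3 + y4 >= 2
    y1, y2, y3, y4 >= 0

Solving the primal: x* = (1, 11).
  primal value c^T x* = 23.
Solving the dual: y* = (0, 1, 0, 1).
  dual value b^T y* = 23.
Strong duality: c^T x* = b^T y*. Confirmed.

23


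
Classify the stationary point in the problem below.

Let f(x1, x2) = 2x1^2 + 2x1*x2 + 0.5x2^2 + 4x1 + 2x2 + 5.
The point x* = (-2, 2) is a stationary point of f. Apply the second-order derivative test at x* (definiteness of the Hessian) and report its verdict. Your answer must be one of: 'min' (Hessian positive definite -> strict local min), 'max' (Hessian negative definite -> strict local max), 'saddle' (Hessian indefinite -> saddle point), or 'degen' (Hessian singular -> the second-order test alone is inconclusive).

Compute the Hessian H = grad^2 f:
  H = [[4, 2], [2, 1]]
Verify stationarity: grad f(x*) = H x* + g = (0, 0).
Eigenvalues of H: 0, 5.
H has a zero eigenvalue (singular; positive semidefinite but not definite), so H is neither positive definite, negative definite, nor indefinite. The second-order test alone is inconclusive -> degen.
(Indeed, f is constant along the null direction of H through x*, so x* is not a strict local extremum.)

degen


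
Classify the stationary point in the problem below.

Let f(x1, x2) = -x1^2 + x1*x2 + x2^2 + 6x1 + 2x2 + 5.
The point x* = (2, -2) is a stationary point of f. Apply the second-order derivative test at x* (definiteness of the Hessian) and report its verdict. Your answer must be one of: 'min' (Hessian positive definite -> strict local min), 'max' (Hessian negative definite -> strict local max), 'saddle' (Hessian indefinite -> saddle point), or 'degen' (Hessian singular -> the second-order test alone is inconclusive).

Compute the Hessian H = grad^2 f:
  H = [[-2, 1], [1, 2]]
Verify stationarity: grad f(x*) = H x* + g = (0, 0).
Eigenvalues of H: -2.2361, 2.2361.
Eigenvalues have mixed signs, so H is indefinite -> x* is a saddle point.

saddle


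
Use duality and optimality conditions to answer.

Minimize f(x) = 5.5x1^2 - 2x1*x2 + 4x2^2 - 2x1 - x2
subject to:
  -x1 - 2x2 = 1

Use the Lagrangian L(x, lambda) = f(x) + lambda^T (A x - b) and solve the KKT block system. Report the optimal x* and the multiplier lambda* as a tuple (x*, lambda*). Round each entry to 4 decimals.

Form the Lagrangian:
  L(x, lambda) = (1/2) x^T Q x + c^T x + lambda^T (A x - b)
Stationarity (grad_x L = 0): Q x + c + A^T lambda = 0.
Primal feasibility: A x = b.

This gives the KKT block system:
  [ Q   A^T ] [ x     ]   [-c ]
  [ A    0  ] [ lambda ] = [ b ]

Solving the linear system:
  x*      = (-0.1, -0.45)
  lambda* = (-2.2)
  f(x*)   = 1.425

x* = (-0.1, -0.45), lambda* = (-2.2)


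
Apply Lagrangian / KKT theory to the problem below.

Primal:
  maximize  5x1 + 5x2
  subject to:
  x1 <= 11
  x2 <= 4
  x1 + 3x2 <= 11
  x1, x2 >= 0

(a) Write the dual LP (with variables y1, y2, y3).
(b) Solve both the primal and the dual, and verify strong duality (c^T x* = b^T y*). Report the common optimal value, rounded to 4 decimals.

The standard primal-dual pair for 'max c^T x s.t. A x <= b, x >= 0' is:
  Dual:  min b^T y  s.t.  A^T y >= c,  y >= 0.

So the dual LP is:
  minimize  11y1 + 4y2 + 11y3
  subject to:
    y1 + y3 >= 5
    y2 + 3y3 >= 5
    y1, y2, y3 >= 0

Solving the primal: x* = (11, 0).
  primal value c^T x* = 55.
Solving the dual: y* = (3.3333, 0, 1.6667).
  dual value b^T y* = 55.
Strong duality: c^T x* = b^T y*. Confirmed.

55


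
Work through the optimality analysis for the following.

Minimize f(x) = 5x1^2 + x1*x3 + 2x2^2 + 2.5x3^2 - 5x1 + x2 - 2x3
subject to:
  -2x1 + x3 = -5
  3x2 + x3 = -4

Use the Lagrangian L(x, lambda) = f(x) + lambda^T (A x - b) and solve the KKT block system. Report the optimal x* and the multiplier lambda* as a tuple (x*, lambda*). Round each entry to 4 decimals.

Form the Lagrangian:
  L(x, lambda) = (1/2) x^T Q x + c^T x + lambda^T (A x - b)
Stationarity (grad_x L = 0): Q x + c + A^T lambda = 0.
Primal feasibility: A x = b.

This gives the KKT block system:
  [ Q   A^T ] [ x     ]   [-c ]
  [ A    0  ] [ lambda ] = [ b ]

Solving the linear system:
  x*      = (1.8323, -0.8882, -1.3354)
  lambda* = (5.9938, 0.8509)
  f(x*)   = 12.9969

x* = (1.8323, -0.8882, -1.3354), lambda* = (5.9938, 0.8509)


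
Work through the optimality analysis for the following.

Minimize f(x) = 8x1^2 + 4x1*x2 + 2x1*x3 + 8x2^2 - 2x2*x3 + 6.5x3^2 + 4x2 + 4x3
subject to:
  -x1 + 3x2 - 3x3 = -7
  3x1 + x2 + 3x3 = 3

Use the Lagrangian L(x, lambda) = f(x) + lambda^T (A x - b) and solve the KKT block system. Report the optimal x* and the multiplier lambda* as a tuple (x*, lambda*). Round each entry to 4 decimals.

Form the Lagrangian:
  L(x, lambda) = (1/2) x^T Q x + c^T x + lambda^T (A x - b)
Stationarity (grad_x L = 0): Q x + c + A^T lambda = 0.
Primal feasibility: A x = b.

This gives the KKT block system:
  [ Q   A^T ] [ x     ]   [-c ]
  [ A    0  ] [ lambda ] = [ b ]

Solving the linear system:
  x*      = (0.6713, -1.3356, 0.7739)
  lambda* = (5.5645, -0.4605)
  f(x*)   = 19.043

x* = (0.6713, -1.3356, 0.7739), lambda* = (5.5645, -0.4605)


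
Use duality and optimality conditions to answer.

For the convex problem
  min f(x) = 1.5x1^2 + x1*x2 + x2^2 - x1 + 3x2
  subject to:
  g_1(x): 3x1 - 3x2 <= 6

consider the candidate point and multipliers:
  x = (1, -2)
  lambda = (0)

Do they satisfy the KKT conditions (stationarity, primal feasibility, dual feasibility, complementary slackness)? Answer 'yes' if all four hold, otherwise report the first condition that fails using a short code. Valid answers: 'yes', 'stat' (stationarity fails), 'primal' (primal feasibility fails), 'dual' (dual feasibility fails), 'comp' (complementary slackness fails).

Gradient of f: grad f(x) = Q x + c = (0, 0)
Constraint values g_i(x) = a_i^T x - b_i:
  g_1((1, -2)) = 3
Stationarity residual: grad f(x) + sum_i lambda_i a_i = (0, 0)
  -> stationarity OK
Primal feasibility (all g_i <= 0): FAILS
Dual feasibility (all lambda_i >= 0): OK
Complementary slackness (lambda_i * g_i(x) = 0 for all i): OK

Verdict: the first failing condition is primal_feasibility -> primal.

primal


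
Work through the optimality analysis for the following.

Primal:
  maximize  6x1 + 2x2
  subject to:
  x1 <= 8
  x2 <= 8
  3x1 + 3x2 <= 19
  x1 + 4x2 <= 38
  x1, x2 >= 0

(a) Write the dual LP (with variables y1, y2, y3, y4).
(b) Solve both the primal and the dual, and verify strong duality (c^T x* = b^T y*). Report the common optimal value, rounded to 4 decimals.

The standard primal-dual pair for 'max c^T x s.t. A x <= b, x >= 0' is:
  Dual:  min b^T y  s.t.  A^T y >= c,  y >= 0.

So the dual LP is:
  minimize  8y1 + 8y2 + 19y3 + 38y4
  subject to:
    y1 + 3y3 + y4 >= 6
    y2 + 3y3 + 4y4 >= 2
    y1, y2, y3, y4 >= 0

Solving the primal: x* = (6.3333, 0).
  primal value c^T x* = 38.
Solving the dual: y* = (0, 0, 2, 0).
  dual value b^T y* = 38.
Strong duality: c^T x* = b^T y*. Confirmed.

38


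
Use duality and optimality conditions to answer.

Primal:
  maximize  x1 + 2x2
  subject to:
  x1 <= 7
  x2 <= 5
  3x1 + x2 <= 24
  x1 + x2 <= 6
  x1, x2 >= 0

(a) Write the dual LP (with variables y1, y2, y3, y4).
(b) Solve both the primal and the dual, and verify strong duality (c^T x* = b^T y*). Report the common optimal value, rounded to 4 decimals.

The standard primal-dual pair for 'max c^T x s.t. A x <= b, x >= 0' is:
  Dual:  min b^T y  s.t.  A^T y >= c,  y >= 0.

So the dual LP is:
  minimize  7y1 + 5y2 + 24y3 + 6y4
  subject to:
    y1 + 3y3 + y4 >= 1
    y2 + y3 + y4 >= 2
    y1, y2, y3, y4 >= 0

Solving the primal: x* = (1, 5).
  primal value c^T x* = 11.
Solving the dual: y* = (0, 1, 0, 1).
  dual value b^T y* = 11.
Strong duality: c^T x* = b^T y*. Confirmed.

11


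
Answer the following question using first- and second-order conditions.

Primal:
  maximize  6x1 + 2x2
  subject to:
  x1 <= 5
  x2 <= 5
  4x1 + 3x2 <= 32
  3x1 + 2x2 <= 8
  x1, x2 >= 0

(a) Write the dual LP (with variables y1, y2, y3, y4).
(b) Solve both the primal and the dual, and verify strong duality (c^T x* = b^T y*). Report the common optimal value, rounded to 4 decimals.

The standard primal-dual pair for 'max c^T x s.t. A x <= b, x >= 0' is:
  Dual:  min b^T y  s.t.  A^T y >= c,  y >= 0.

So the dual LP is:
  minimize  5y1 + 5y2 + 32y3 + 8y4
  subject to:
    y1 + 4y3 + 3y4 >= 6
    y2 + 3y3 + 2y4 >= 2
    y1, y2, y3, y4 >= 0

Solving the primal: x* = (2.6667, 0).
  primal value c^T x* = 16.
Solving the dual: y* = (0, 0, 0, 2).
  dual value b^T y* = 16.
Strong duality: c^T x* = b^T y*. Confirmed.

16


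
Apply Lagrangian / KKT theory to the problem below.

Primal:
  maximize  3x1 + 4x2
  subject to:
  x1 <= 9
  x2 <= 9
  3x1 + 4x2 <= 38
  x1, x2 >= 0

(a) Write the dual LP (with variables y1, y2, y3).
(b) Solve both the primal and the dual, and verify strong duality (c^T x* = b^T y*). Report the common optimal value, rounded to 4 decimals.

The standard primal-dual pair for 'max c^T x s.t. A x <= b, x >= 0' is:
  Dual:  min b^T y  s.t.  A^T y >= c,  y >= 0.

So the dual LP is:
  minimize  9y1 + 9y2 + 38y3
  subject to:
    y1 + 3y3 >= 3
    y2 + 4y3 >= 4
    y1, y2, y3 >= 0

Solving the primal: x* = (0.6667, 9).
  primal value c^T x* = 38.
Solving the dual: y* = (0, 0, 1).
  dual value b^T y* = 38.
Strong duality: c^T x* = b^T y*. Confirmed.

38


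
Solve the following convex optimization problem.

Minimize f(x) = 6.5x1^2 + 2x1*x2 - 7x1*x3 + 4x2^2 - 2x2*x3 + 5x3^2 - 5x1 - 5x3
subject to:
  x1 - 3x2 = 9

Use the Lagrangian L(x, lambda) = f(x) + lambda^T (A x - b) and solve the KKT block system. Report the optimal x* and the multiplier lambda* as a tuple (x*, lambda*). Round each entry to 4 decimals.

Form the Lagrangian:
  L(x, lambda) = (1/2) x^T Q x + c^T x + lambda^T (A x - b)
Stationarity (grad_x L = 0): Q x + c + A^T lambda = 0.
Primal feasibility: A x = b.

This gives the KKT block system:
  [ Q   A^T ] [ x     ]   [-c ]
  [ A    0  ] [ lambda ] = [ b ]

Solving the linear system:
  x*      = (1.9512, -2.3496, 1.396)
  lambda* = (-5.8954)
  f(x*)   = 18.1611

x* = (1.9512, -2.3496, 1.396), lambda* = (-5.8954)


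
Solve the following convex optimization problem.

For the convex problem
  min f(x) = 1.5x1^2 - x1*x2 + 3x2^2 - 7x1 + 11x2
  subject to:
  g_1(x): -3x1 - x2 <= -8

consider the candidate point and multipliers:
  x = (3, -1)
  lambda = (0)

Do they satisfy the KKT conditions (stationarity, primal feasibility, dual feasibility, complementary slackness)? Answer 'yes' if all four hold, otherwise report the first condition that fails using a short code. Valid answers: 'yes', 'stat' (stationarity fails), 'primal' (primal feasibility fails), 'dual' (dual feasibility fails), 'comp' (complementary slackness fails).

Gradient of f: grad f(x) = Q x + c = (3, 2)
Constraint values g_i(x) = a_i^T x - b_i:
  g_1((3, -1)) = 0
Stationarity residual: grad f(x) + sum_i lambda_i a_i = (3, 2)
  -> stationarity FAILS
Primal feasibility (all g_i <= 0): OK
Dual feasibility (all lambda_i >= 0): OK
Complementary slackness (lambda_i * g_i(x) = 0 for all i): OK

Verdict: the first failing condition is stationarity -> stat.

stat


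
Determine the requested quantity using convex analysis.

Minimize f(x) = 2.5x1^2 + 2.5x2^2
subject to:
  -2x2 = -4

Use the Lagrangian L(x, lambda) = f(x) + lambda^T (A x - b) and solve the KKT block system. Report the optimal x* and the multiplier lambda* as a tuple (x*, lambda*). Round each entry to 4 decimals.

Form the Lagrangian:
  L(x, lambda) = (1/2) x^T Q x + c^T x + lambda^T (A x - b)
Stationarity (grad_x L = 0): Q x + c + A^T lambda = 0.
Primal feasibility: A x = b.

This gives the KKT block system:
  [ Q   A^T ] [ x     ]   [-c ]
  [ A    0  ] [ lambda ] = [ b ]

Solving the linear system:
  x*      = (0, 2)
  lambda* = (5)
  f(x*)   = 10

x* = (0, 2), lambda* = (5)


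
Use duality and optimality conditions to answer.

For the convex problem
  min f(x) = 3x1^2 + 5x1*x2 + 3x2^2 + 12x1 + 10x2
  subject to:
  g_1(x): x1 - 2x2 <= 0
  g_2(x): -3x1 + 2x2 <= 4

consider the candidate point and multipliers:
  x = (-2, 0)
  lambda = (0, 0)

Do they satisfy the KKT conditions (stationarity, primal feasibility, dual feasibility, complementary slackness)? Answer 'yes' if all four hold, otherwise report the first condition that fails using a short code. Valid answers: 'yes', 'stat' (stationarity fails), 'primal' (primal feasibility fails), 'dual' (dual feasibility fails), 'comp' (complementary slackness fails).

Gradient of f: grad f(x) = Q x + c = (0, 0)
Constraint values g_i(x) = a_i^T x - b_i:
  g_1((-2, 0)) = -2
  g_2((-2, 0)) = 2
Stationarity residual: grad f(x) + sum_i lambda_i a_i = (0, 0)
  -> stationarity OK
Primal feasibility (all g_i <= 0): FAILS
Dual feasibility (all lambda_i >= 0): OK
Complementary slackness (lambda_i * g_i(x) = 0 for all i): OK

Verdict: the first failing condition is primal_feasibility -> primal.

primal


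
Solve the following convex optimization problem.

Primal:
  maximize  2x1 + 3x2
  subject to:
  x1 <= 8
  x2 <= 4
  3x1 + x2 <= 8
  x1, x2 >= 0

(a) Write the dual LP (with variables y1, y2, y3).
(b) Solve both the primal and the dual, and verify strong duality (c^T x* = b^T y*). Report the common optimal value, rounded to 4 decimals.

The standard primal-dual pair for 'max c^T x s.t. A x <= b, x >= 0' is:
  Dual:  min b^T y  s.t.  A^T y >= c,  y >= 0.

So the dual LP is:
  minimize  8y1 + 4y2 + 8y3
  subject to:
    y1 + 3y3 >= 2
    y2 + y3 >= 3
    y1, y2, y3 >= 0

Solving the primal: x* = (1.3333, 4).
  primal value c^T x* = 14.6667.
Solving the dual: y* = (0, 2.3333, 0.6667).
  dual value b^T y* = 14.6667.
Strong duality: c^T x* = b^T y*. Confirmed.

14.6667


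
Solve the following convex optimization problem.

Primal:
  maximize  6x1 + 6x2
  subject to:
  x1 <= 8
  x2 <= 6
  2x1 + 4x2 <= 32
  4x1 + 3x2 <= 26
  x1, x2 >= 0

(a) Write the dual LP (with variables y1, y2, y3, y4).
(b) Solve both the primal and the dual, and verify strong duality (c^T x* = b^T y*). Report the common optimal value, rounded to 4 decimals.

The standard primal-dual pair for 'max c^T x s.t. A x <= b, x >= 0' is:
  Dual:  min b^T y  s.t.  A^T y >= c,  y >= 0.

So the dual LP is:
  minimize  8y1 + 6y2 + 32y3 + 26y4
  subject to:
    y1 + 2y3 + 4y4 >= 6
    y2 + 4y3 + 3y4 >= 6
    y1, y2, y3, y4 >= 0

Solving the primal: x* = (2, 6).
  primal value c^T x* = 48.
Solving the dual: y* = (0, 1.5, 0, 1.5).
  dual value b^T y* = 48.
Strong duality: c^T x* = b^T y*. Confirmed.

48


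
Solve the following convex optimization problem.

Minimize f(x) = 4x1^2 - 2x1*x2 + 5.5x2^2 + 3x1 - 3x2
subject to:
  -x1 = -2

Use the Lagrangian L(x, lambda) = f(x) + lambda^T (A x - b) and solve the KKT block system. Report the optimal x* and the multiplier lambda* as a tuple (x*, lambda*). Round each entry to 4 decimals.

Form the Lagrangian:
  L(x, lambda) = (1/2) x^T Q x + c^T x + lambda^T (A x - b)
Stationarity (grad_x L = 0): Q x + c + A^T lambda = 0.
Primal feasibility: A x = b.

This gives the KKT block system:
  [ Q   A^T ] [ x     ]   [-c ]
  [ A    0  ] [ lambda ] = [ b ]

Solving the linear system:
  x*      = (2, 0.6364)
  lambda* = (17.7273)
  f(x*)   = 19.7727

x* = (2, 0.6364), lambda* = (17.7273)
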